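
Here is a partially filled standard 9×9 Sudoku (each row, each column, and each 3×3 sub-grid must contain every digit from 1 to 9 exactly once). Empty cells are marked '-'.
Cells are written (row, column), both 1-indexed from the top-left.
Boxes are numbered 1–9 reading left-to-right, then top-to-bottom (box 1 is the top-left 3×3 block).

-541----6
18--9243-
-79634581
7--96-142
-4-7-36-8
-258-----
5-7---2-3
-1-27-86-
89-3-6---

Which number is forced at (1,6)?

Cell (1,6) itself could take any of {7, 8} by direct elimination.
Consider where 7 can go in column 6.
(4,6) is out (row 4 already has a 7).
(6,6) is out (box 5 already has a 7).
(7,6) is out (row 7 already has a 7).
(8,6) is out (row 8 already has a 7).
So the only cell in column 6 that can hold 7 is (1,6).
Therefore (1,6) = 7.

7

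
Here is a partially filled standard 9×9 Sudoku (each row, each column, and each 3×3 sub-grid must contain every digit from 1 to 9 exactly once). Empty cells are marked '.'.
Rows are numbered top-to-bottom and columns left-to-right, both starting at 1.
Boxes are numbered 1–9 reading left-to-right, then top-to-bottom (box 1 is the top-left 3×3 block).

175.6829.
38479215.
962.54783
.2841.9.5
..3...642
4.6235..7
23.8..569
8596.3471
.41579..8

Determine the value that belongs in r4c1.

Row 4 already contains {1, 2, 4, 5, 8, 9}.
Column 1 already contains {1, 2, 3, 4, 8, 9}.
Its 3×3 block (box 4) already contains {2, 3, 4, 6, 8}.
The only value from 1–9 not eliminated is 7, so r4c1 = 7.

7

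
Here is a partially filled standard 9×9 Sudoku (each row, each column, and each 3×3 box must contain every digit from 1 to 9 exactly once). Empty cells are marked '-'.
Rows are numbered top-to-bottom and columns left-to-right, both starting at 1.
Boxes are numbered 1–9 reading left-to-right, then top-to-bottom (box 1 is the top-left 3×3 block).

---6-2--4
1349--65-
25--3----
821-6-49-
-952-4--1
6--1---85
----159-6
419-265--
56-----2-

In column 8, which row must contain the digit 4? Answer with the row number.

7

Consider where 4 can go in column 8.
r1c8 is out (row 1 already has a 4).
r3c8 is out (box 3 already has a 4).
r5c8 is out (row 5 already has a 4).
r8c8 is out (row 8 already has a 4).
So the only cell in column 8 that can hold 4 is r7c8.
That is row 7.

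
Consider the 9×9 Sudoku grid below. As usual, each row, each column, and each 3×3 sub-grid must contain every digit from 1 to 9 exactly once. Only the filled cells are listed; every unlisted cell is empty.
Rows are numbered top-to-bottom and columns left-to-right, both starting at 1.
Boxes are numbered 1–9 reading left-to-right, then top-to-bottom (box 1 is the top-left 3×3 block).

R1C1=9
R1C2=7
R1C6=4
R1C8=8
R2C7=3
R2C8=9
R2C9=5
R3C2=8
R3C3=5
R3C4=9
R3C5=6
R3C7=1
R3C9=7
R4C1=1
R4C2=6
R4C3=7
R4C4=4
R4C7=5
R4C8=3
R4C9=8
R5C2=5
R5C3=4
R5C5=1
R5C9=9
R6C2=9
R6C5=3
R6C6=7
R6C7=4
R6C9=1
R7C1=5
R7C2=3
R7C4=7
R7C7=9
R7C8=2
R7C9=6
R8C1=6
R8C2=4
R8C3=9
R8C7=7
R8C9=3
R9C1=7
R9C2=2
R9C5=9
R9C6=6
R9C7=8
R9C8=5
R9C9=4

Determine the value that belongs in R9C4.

3

Cell R9C4 itself could take any of {1, 3} by direct elimination.
Consider where 3 can go in box 8.
R7C5 is out (row 7 already has a 3).
R7C6 is out (row 7 already has a 3).
R8C4 is out (row 8 already has a 3).
R8C5 is out (row 8 already has a 3).
R8C6 is out (row 8 already has a 3).
So the only cell in box 8 that can hold 3 is R9C4.
Therefore R9C4 = 3.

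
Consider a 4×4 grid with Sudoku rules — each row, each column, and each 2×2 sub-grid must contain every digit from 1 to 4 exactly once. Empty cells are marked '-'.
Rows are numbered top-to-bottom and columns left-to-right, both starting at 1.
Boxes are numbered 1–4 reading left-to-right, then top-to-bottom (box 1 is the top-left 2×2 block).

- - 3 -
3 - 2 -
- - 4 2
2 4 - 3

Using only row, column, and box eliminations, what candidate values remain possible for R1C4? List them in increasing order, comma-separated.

Row 1 already contains {3}.
Column 4 already contains {2, 3}.
Its 2×2 block (box 2) already contains {2, 3}.
Removing those from 1–4 leaves {1, 4} as the candidates for R1C4.

1,4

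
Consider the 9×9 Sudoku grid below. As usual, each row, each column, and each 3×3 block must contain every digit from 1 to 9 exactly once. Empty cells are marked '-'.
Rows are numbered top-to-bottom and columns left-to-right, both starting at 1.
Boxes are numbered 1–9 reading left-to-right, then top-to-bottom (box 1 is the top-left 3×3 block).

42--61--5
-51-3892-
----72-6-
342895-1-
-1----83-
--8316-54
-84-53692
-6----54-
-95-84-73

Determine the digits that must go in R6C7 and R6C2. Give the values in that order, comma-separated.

For R6C7:
  Consider where 2 can go in column 7.
  R1C7 is out (row 1 already has a 2).
  R3C7 is out (row 3 already has a 2).
  R4C7 is out (row 4 already has a 2).
  R9C7 is out (box 9 already has a 2).
  So the only cell in column 7 that can hold 2 is R6C7.
  So R6C7 = 2.
For R6C2:
  Row 6 already contains {1, 3, 4, 5, 6, 8}.
  Column 2 already contains {1, 2, 4, 5, 6, 8, 9}.
  Its 3×3 block (box 4) already contains {1, 2, 3, 4, 8}.
  The only value from 1–9 not eliminated is 7, so R6C2 = 7.

2,7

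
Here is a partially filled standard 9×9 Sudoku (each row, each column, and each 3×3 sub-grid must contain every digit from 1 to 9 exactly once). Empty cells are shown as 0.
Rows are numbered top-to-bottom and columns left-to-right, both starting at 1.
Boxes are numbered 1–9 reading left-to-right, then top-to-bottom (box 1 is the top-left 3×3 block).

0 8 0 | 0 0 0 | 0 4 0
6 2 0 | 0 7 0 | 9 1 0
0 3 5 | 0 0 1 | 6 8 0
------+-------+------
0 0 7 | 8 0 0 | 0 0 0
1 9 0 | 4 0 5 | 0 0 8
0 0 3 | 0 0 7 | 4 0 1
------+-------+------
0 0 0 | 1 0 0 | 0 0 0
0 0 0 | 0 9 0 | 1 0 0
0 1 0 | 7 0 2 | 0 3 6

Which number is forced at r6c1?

Cell r6c1 itself could take any of {2, 5, 8} by direct elimination.
Consider where 8 can go in box 4.
r4c1 is out (row 4 already has a 8).
r4c2 is out (row 4 already has a 8).
r5c3 is out (row 5 already has a 8).
r6c2 is out (column 2 already has a 8).
So the only cell in box 4 that can hold 8 is r6c1.
Therefore r6c1 = 8.

8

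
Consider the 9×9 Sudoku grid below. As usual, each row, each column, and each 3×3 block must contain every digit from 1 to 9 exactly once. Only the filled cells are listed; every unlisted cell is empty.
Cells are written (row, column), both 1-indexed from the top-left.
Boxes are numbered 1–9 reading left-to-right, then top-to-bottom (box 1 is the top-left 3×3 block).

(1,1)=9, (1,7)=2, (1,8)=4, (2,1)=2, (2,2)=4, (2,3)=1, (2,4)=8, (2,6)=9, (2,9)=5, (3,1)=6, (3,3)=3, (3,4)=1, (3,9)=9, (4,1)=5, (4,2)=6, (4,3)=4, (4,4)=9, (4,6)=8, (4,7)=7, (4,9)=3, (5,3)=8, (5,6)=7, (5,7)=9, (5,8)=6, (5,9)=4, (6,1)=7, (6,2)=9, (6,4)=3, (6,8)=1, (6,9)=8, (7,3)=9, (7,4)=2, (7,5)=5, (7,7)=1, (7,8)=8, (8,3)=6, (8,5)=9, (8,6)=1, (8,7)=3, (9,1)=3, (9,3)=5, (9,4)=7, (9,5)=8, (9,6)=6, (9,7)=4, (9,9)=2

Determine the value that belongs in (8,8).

5

Cell (8,8) itself could take any of {5, 7} by direct elimination.
Consider where 5 can go in box 9.
(7,9) is out (row 7 already has a 5).
(8,9) is out (column 9 already has a 5).
(9,8) is out (row 9 already has a 5).
So the only cell in box 9 that can hold 5 is (8,8).
Therefore (8,8) = 5.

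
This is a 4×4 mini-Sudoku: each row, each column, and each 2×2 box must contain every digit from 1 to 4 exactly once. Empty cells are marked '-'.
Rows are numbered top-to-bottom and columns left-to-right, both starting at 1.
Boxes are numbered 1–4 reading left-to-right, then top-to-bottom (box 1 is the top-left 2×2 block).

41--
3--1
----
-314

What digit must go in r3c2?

Cell r3c2 itself could take any of {2, 4} by direct elimination.
Consider where 4 can go in row 3.
r3c1 is out (column 1 already has a 4).
r3c3 is out (box 4 already has a 4).
r3c4 is out (column 4 already has a 4).
So the only cell in row 3 that can hold 4 is r3c2.
Therefore r3c2 = 4.

4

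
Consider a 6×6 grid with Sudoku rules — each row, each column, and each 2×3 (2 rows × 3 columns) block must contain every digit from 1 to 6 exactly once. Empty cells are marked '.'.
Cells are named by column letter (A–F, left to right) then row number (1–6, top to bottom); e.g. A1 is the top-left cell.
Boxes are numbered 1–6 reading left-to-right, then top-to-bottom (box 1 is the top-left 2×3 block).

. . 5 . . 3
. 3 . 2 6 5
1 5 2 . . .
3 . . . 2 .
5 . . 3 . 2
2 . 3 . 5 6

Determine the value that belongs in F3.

Row 3 already contains {1, 2, 5}.
Column F already contains {2, 3, 5, 6}.
Its 2×3 block (box 4) already contains {2}.
The only value from 1–6 not eliminated is 4, so F3 = 4.

4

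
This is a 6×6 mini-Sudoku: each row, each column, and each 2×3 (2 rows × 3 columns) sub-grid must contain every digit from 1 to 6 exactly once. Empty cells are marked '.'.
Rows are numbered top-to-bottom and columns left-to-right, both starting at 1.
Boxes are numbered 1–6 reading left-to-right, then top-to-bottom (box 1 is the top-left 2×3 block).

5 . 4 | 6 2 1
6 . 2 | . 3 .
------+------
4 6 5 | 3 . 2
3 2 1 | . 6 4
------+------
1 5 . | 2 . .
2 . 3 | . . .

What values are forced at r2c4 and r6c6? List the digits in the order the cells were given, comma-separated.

4,6

For r2c4:
  Consider where 4 can go in row 2.
  r2c2 is out (box 1 already has a 4).
  r2c6 is out (column 6 already has a 4).
  So the only cell in row 2 that can hold 4 is r2c4.
  So r2c4 = 4.
For r6c6:
  Consider where 6 can go in row 6.
  r6c2 is out (column 2 already has a 6).
  r6c4 is out (column 4 already has a 6).
  r6c5 is out (column 5 already has a 6).
  So the only cell in row 6 that can hold 6 is r6c6.
  So r6c6 = 6.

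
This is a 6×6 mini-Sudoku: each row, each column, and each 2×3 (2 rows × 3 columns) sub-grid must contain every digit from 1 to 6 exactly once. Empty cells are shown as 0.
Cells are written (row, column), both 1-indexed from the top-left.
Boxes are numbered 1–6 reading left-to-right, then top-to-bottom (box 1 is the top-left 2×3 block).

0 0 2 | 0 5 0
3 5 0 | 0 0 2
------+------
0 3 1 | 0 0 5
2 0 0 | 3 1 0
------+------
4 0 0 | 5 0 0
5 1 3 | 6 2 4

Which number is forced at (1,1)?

1

Cell (1,1) itself could take any of {1, 6} by direct elimination.
Consider where 1 can go in column 1.
(3,1) is out (row 3 already has a 1).
So the only cell in column 1 that can hold 1 is (1,1).
Therefore (1,1) = 1.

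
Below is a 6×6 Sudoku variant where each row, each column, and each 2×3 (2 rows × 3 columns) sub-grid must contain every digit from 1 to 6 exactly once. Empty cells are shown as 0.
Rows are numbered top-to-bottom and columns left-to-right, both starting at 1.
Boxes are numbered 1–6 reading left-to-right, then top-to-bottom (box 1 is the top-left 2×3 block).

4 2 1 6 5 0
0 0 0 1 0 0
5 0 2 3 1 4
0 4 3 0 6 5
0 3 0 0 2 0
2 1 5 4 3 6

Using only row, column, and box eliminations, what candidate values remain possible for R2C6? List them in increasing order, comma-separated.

2,3

Row 2 already contains {1}.
Column 6 already contains {4, 5, 6}.
Its 2×3 block (box 2) already contains {1, 5, 6}.
Removing those from 1–6 leaves {2, 3} as the candidates for R2C6.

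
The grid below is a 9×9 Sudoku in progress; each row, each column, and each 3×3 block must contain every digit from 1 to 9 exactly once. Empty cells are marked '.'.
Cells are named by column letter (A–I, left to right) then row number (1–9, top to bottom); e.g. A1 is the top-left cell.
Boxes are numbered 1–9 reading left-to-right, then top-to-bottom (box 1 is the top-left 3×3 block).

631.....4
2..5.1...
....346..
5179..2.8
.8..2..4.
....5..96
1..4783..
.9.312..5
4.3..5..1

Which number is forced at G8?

Cell G8 itself could take any of {4, 7, 8} by direct elimination.
Consider where 4 can go in box 9.
H7 is out (row 7 already has a 4).
I7 is out (row 7 already has a 4).
H8 is out (column H already has a 4).
G9 is out (row 9 already has a 4).
H9 is out (row 9 already has a 4).
So the only cell in box 9 that can hold 4 is G8.
Therefore G8 = 4.

4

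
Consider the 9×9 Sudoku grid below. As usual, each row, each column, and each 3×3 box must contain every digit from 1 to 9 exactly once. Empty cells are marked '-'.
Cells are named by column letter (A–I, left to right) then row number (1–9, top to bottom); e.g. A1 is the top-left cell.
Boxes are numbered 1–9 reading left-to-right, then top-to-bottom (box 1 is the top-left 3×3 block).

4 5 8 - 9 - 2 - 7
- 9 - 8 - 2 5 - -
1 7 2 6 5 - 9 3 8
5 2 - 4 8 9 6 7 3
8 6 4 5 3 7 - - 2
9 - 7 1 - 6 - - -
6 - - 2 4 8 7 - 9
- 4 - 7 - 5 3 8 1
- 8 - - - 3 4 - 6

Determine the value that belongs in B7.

1

Cell B7 itself could take any of {1, 3} by direct elimination.
Consider where 1 can go in column B.
B6 is out (row 6 already has a 1).
So the only cell in column B that can hold 1 is B7.
Therefore B7 = 1.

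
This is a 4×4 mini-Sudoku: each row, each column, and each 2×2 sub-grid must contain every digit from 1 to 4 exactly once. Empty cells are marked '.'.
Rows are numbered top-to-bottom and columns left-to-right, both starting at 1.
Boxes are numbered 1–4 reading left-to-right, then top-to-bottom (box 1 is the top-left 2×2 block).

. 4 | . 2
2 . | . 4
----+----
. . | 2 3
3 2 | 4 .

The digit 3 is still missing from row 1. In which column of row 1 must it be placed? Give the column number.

3

Consider where 3 can go in row 1.
R1C1 is out (column 1 already has a 3).
So the only cell in row 1 that can hold 3 is R1C3.
That is column 3.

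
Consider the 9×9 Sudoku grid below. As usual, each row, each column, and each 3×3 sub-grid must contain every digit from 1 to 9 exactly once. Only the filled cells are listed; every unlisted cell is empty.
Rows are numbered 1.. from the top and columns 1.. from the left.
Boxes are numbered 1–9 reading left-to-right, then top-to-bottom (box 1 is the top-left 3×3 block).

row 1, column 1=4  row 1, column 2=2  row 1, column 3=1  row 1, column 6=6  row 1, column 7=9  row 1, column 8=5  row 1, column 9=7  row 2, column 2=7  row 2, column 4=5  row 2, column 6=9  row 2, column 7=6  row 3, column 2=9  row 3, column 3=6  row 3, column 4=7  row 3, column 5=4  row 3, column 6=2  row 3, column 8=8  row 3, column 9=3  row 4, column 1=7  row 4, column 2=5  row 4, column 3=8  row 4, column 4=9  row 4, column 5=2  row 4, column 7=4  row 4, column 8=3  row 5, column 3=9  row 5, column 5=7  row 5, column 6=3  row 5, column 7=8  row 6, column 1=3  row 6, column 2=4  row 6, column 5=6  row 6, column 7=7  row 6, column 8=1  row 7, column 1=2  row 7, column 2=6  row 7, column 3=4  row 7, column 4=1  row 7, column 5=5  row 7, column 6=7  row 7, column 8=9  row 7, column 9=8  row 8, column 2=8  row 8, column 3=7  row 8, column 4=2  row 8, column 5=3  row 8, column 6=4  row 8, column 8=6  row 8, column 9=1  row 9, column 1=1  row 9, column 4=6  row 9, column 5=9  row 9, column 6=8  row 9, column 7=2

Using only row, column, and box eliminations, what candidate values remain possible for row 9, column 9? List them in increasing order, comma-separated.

4,5

Row 9 already contains {1, 2, 6, 8, 9}.
Column 9 already contains {1, 3, 7, 8}.
Its 3×3 block (box 9) already contains {1, 2, 6, 8, 9}.
Removing those from 1–9 leaves {4, 5} as the candidates for row 9, column 9.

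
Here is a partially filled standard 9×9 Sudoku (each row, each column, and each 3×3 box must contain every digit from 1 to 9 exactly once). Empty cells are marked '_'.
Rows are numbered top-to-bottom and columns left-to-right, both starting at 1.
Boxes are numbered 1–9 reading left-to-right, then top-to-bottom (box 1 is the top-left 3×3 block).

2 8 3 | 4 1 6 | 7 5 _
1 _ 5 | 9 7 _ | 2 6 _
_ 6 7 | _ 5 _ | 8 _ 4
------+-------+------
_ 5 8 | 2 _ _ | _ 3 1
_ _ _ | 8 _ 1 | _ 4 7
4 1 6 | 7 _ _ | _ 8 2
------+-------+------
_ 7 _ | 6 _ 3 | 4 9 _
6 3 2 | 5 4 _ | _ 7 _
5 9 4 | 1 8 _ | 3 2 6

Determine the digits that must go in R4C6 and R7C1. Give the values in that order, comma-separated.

For R4C6:
  Consider where 4 can go in column 6.
  R2C6 is out (box 2 already has a 4).
  R3C6 is out (row 3 already has a 4).
  R6C6 is out (row 6 already has a 4).
  R8C6 is out (row 8 already has a 4).
  R9C6 is out (row 9 already has a 4).
  So the only cell in column 6 that can hold 4 is R4C6.
  So R4C6 = 4.
For R7C1:
  Row 7 already contains {3, 4, 6, 7, 9}.
  Column 1 already contains {1, 2, 4, 5, 6}.
  Its 3×3 block (box 7) already contains {2, 3, 4, 5, 6, 7, 9}.
  The only value from 1–9 not eliminated is 8, so R7C1 = 8.

4,8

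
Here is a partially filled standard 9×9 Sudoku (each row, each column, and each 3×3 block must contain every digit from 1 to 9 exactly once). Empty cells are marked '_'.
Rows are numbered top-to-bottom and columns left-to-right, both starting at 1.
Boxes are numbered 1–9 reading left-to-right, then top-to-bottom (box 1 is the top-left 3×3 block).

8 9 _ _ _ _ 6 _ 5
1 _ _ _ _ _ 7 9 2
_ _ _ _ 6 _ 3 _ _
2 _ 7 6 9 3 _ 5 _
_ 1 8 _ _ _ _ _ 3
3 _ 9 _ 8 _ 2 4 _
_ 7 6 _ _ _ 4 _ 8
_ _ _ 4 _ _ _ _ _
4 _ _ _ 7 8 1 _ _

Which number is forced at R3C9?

Cell R3C9 itself could take any of {1, 4} by direct elimination.
Consider where 4 can go in box 3.
R1C8 is out (column 8 already has a 4).
R3C8 is out (column 8 already has a 4).
So the only cell in box 3 that can hold 4 is R3C9.
Therefore R3C9 = 4.

4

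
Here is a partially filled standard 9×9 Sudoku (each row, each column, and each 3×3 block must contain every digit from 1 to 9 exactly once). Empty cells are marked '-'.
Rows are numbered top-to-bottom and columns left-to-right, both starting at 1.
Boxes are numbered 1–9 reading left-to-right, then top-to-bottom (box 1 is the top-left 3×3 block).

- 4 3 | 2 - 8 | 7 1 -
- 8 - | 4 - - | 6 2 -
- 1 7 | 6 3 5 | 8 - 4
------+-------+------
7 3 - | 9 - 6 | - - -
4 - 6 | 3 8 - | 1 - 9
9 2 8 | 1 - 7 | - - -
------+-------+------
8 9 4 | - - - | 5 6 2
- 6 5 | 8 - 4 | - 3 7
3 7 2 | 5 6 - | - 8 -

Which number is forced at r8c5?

Cell r8c5 itself could take any of {1, 2, 9} by direct elimination.
Consider where 2 can go in box 8.
r7c4 is out (row 7 already has a 2).
r7c5 is out (row 7 already has a 2).
r7c6 is out (row 7 already has a 2).
r9c6 is out (row 9 already has a 2).
So the only cell in box 8 that can hold 2 is r8c5.
Therefore r8c5 = 2.

2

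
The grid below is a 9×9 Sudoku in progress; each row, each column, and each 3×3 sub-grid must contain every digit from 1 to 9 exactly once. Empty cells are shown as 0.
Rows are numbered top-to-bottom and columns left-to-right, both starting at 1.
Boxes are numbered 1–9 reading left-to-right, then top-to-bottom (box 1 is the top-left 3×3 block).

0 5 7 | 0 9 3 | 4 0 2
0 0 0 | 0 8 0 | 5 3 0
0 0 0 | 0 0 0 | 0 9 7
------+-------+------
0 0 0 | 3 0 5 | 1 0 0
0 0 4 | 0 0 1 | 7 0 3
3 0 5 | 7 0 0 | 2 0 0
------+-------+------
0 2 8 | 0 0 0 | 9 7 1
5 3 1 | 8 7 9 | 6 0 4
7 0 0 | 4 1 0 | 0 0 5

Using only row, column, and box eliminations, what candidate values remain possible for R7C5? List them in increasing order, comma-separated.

Row 7 already contains {1, 2, 7, 8, 9}.
Column 5 already contains {1, 7, 8, 9}.
Its 3×3 block (box 8) already contains {1, 4, 7, 8, 9}.
Removing those from 1–9 leaves {3, 5, 6} as the candidates for R7C5.

3,5,6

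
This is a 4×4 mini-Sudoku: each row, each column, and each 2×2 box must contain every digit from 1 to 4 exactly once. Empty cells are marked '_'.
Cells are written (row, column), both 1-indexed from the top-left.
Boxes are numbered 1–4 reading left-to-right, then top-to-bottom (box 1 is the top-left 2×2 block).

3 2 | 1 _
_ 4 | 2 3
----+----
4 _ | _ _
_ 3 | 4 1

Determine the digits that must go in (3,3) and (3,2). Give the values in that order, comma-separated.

For (3,3):
  Row 3 already contains {4}.
  Column 3 already contains {1, 2, 4}.
  Its 2×2 block (box 4) already contains {1, 4}.
  The only value from 1–4 not eliminated is 3, so (3,3) = 3.
For (3,2):
  Row 3 already contains {4}.
  Column 2 already contains {2, 3, 4}.
  Its 2×2 block (box 3) already contains {3, 4}.
  The only value from 1–4 not eliminated is 1, so (3,2) = 1.

3,1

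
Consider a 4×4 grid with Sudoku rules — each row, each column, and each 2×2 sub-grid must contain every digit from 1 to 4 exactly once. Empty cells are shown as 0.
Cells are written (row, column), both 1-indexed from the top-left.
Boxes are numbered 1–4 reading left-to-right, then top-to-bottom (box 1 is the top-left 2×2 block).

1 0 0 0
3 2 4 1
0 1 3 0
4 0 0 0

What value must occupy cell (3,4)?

4

Cell (3,4) itself could take any of {2, 4} by direct elimination.
Consider where 4 can go in row 3.
(3,1) is out (column 1 already has a 4).
So the only cell in row 3 that can hold 4 is (3,4).
Therefore (3,4) = 4.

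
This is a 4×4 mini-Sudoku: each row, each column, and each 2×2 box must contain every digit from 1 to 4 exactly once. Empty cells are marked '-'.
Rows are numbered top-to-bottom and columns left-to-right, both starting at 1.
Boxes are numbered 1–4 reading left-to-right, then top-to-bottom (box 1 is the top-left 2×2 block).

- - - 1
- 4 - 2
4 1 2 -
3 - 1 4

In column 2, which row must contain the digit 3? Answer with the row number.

Consider where 3 can go in column 2.
r4c2 is out (row 4 already has a 3).
So the only cell in column 2 that can hold 3 is r1c2.
That is row 1.

1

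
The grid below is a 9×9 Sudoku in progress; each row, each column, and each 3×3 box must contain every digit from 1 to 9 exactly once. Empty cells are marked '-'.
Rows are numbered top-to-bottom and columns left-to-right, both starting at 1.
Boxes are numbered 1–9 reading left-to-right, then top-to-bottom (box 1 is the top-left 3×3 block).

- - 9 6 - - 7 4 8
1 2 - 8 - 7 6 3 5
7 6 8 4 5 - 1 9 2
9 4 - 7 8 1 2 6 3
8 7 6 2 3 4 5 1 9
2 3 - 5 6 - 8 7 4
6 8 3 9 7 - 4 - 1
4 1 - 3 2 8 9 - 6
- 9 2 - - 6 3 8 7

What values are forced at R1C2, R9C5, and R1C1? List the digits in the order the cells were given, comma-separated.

For R1C2:
  Row 1 already contains {4, 6, 7, 8, 9}.
  Column 2 already contains {1, 2, 3, 4, 6, 7, 8, 9}.
  Its 3×3 block (box 1) already contains {1, 2, 6, 7, 8, 9}.
  The only value from 1–9 not eliminated is 5, so R1C2 = 5.
For R9C5:
  Consider where 4 can go in box 8.
  R7C6 is out (row 7 already has a 4).
  R9C4 is out (column 4 already has a 4).
  So the only cell in box 8 that can hold 4 is R9C5.
  So R9C5 = 4.
For R1C1:
  Consider where 3 can go in column 1.
  R9C1 is out (row 9 already has a 3).
  So the only cell in column 1 that can hold 3 is R1C1.
  So R1C1 = 3.

5,4,3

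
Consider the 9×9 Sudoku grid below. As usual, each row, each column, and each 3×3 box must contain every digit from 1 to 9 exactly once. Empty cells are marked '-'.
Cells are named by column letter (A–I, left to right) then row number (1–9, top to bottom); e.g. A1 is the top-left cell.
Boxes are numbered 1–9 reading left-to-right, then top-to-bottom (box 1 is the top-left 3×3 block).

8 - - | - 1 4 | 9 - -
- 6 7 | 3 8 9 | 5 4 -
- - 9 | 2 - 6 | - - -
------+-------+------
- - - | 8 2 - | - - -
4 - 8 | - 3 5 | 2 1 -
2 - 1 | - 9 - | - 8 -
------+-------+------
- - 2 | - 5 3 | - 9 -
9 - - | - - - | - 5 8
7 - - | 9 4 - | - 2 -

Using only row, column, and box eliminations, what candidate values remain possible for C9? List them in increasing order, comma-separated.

Row 9 already contains {2, 4, 7, 9}.
Column C already contains {1, 2, 7, 8, 9}.
Its 3×3 block (box 7) already contains {2, 7, 9}.
Removing those from 1–9 leaves {3, 5, 6} as the candidates for C9.

3,5,6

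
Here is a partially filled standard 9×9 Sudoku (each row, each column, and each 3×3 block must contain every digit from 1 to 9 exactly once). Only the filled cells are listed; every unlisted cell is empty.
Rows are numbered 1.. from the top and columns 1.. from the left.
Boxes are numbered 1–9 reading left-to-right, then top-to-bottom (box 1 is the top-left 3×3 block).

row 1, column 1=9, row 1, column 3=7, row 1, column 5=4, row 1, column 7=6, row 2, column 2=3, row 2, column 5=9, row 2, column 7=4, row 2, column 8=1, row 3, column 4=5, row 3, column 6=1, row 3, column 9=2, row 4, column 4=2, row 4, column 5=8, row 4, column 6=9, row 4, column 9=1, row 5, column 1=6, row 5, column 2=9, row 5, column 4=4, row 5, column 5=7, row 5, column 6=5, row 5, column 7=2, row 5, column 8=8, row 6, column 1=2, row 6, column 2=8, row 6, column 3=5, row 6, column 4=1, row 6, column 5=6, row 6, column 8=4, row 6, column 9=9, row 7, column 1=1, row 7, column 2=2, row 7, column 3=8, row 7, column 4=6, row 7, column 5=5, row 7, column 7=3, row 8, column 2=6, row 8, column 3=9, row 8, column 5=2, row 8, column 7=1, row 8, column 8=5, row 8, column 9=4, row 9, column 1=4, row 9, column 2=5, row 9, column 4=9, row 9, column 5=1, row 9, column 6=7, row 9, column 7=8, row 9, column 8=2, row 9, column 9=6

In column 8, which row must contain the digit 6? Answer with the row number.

Consider where 6 can go in column 8.
row 1, column 8 is out (row 1 already has a 6).
row 3, column 8 is out (box 3 already has a 6).
row 7, column 8 is out (row 7 already has a 6).
So the only cell in column 8 that can hold 6 is row 4, column 8.
That is row 4.

4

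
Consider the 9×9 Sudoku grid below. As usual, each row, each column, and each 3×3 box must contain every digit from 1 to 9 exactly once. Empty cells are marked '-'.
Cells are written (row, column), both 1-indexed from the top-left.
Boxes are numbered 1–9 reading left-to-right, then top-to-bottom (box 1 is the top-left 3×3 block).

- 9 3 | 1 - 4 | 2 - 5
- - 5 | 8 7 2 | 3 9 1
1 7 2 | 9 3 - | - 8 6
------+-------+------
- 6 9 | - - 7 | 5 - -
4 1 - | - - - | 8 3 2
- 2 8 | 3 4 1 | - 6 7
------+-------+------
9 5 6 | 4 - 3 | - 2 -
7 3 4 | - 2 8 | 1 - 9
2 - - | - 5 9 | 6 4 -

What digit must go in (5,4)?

Cell (5,4) itself could take any of {5, 6} by direct elimination.
Consider where 5 can go in column 4.
(4,4) is out (row 4 already has a 5).
(8,4) is out (box 8 already has a 5).
(9,4) is out (row 9 already has a 5).
So the only cell in column 4 that can hold 5 is (5,4).
Therefore (5,4) = 5.

5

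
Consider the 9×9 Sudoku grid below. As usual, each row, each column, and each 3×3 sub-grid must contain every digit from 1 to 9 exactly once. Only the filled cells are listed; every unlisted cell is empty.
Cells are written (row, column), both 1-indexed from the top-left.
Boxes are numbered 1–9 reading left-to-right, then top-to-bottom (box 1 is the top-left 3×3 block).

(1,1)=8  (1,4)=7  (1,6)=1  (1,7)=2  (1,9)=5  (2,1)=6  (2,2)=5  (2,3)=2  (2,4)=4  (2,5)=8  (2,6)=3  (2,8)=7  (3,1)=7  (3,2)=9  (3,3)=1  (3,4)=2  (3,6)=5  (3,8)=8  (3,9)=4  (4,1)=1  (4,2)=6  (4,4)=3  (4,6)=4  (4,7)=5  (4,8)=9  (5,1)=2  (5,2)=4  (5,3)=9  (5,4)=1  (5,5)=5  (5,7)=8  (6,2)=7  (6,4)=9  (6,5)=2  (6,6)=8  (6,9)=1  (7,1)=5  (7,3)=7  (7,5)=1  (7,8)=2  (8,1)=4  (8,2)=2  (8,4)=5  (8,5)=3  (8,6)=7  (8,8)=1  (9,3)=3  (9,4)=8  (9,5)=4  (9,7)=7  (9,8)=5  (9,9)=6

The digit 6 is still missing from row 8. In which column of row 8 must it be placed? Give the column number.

3

Consider where 6 can go in row 8.
(8,7) is out (box 9 already has a 6).
(8,9) is out (column 9 already has a 6).
So the only cell in row 8 that can hold 6 is (8,3).
That is column 3.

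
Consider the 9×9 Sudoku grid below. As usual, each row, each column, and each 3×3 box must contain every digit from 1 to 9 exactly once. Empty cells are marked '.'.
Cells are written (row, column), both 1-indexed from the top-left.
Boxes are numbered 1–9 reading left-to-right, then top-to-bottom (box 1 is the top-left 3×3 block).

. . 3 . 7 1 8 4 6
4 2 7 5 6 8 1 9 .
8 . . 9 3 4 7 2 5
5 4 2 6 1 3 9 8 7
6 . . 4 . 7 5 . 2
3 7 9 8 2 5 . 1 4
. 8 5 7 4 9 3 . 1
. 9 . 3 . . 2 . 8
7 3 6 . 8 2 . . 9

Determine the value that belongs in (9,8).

5

Row 9 already contains {2, 3, 6, 7, 8, 9}.
Column 8 already contains {1, 2, 4, 8, 9}.
Its 3×3 block (box 9) already contains {1, 2, 3, 8, 9}.
The only value from 1–9 not eliminated is 5, so (9,8) = 5.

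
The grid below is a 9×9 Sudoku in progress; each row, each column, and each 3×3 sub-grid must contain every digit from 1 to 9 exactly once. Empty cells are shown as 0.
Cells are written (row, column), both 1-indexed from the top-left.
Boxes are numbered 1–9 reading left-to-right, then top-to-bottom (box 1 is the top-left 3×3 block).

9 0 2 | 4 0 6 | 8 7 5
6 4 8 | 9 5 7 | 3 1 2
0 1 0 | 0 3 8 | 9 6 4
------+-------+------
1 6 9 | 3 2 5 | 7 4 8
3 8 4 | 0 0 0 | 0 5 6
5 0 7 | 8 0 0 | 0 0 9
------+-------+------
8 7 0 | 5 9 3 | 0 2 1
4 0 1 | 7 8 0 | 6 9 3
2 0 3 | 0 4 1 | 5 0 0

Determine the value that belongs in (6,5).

Cell (6,5) itself could take any of {1, 6} by direct elimination.
Consider where 6 can go in row 6.
(6,2) is out (column 2 already has a 6).
(6,6) is out (column 6 already has a 6).
(6,7) is out (column 7 already has a 6).
(6,8) is out (column 8 already has a 6).
So the only cell in row 6 that can hold 6 is (6,5).
Therefore (6,5) = 6.

6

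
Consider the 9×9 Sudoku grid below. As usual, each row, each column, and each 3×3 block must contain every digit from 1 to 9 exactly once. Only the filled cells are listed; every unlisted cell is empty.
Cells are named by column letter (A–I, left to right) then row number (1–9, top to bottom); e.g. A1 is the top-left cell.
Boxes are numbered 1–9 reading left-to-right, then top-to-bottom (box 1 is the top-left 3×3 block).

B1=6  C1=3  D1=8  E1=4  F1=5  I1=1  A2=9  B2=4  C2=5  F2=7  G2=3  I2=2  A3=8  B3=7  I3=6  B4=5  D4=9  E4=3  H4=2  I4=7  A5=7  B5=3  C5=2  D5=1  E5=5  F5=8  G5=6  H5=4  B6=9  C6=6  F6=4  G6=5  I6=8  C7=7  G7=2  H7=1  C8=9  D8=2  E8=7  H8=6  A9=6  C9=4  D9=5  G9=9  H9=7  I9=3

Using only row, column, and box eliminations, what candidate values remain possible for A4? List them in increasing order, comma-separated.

Row 4 already contains {2, 3, 5, 7, 9}.
Column A already contains {6, 7, 8, 9}.
Its 3×3 block (box 4) already contains {2, 3, 5, 6, 7, 9}.
Removing those from 1–9 leaves {1, 4} as the candidates for A4.

1,4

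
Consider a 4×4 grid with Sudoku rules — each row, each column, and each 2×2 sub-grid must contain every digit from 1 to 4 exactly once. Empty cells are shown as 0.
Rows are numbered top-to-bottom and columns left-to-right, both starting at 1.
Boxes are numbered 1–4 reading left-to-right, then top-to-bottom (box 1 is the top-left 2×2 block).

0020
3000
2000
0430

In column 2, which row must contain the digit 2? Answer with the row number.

Consider where 2 can go in column 2.
r1c2 is out (row 1 already has a 2).
r3c2 is out (row 3 already has a 2).
So the only cell in column 2 that can hold 2 is r2c2.
That is row 2.

2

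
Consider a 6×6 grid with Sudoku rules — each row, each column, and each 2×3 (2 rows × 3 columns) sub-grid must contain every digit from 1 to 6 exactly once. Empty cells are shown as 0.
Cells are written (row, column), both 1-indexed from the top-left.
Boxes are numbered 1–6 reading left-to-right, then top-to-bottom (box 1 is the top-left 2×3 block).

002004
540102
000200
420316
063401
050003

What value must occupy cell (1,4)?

Cell (1,4) itself could take any of {5, 6} by direct elimination.
Consider where 5 can go in column 4.
(6,4) is out (row 6 already has a 5).
So the only cell in column 4 that can hold 5 is (1,4).
Therefore (1,4) = 5.

5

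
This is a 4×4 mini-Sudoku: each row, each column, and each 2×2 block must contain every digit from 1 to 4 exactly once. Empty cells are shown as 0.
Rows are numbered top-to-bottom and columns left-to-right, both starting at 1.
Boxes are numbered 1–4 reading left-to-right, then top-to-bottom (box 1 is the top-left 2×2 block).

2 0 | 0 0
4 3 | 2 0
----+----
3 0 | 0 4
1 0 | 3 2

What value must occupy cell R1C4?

Cell R1C4 itself could take any of {1, 3} by direct elimination.
Consider where 3 can go in column 4.
R2C4 is out (row 2 already has a 3).
So the only cell in column 4 that can hold 3 is R1C4.
Therefore R1C4 = 3.

3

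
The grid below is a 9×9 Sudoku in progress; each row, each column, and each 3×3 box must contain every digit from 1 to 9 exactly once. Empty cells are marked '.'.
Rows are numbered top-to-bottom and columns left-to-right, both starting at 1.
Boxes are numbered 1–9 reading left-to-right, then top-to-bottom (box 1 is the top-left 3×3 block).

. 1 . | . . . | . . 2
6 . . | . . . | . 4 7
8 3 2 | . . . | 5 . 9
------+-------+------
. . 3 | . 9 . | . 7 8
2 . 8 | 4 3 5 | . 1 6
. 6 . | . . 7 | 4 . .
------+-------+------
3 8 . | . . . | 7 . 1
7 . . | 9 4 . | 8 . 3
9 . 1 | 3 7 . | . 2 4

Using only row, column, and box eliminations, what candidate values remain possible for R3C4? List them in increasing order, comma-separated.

1,6,7

Row 3 already contains {2, 3, 5, 8, 9}.
Column 4 already contains {3, 4, 9}.
Its 3×3 block (box 2) already contains {}.
Removing those from 1–9 leaves {1, 6, 7} as the candidates for R3C4.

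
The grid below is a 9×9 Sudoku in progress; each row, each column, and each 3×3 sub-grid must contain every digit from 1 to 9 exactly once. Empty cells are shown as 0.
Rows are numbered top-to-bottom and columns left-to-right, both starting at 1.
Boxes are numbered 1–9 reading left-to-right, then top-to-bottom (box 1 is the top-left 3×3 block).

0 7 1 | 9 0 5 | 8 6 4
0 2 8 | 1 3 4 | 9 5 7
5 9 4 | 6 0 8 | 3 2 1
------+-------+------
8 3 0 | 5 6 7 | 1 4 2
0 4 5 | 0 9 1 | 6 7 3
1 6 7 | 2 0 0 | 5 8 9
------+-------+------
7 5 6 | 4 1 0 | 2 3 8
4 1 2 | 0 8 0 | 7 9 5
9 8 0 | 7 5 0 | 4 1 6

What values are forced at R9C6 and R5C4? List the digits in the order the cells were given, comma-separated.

For R9C6:
  Consider where 2 can go in box 8.
  R7C6 is out (row 7 already has a 2).
  R8C4 is out (row 8 already has a 2).
  R8C6 is out (row 8 already has a 2).
  So the only cell in box 8 that can hold 2 is R9C6.
  So R9C6 = 2.
For R5C4:
  Row 5 already contains {1, 3, 4, 5, 6, 7, 9}.
  Column 4 already contains {1, 2, 4, 5, 6, 7, 9}.
  Its 3×3 block (box 5) already contains {1, 2, 5, 6, 7, 9}.
  The only value from 1–9 not eliminated is 8, so R5C4 = 8.

2,8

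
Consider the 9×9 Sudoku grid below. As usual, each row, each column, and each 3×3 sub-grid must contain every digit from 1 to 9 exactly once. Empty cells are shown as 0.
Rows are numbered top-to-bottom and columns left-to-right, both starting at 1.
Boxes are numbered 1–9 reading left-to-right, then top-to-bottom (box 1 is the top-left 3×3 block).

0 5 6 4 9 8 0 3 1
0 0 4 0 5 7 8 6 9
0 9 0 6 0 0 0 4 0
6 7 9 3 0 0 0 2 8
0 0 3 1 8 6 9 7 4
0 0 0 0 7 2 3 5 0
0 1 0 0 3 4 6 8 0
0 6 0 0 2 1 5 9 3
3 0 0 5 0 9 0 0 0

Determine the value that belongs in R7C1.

Cell R7C1 itself could take any of {2, 5, 7, 9} by direct elimination.
Consider where 9 can go in row 7.
R7C3 is out (column 3 already has a 9).
R7C4 is out (box 8 already has a 9).
R7C9 is out (column 9 already has a 9).
So the only cell in row 7 that can hold 9 is R7C1.
Therefore R7C1 = 9.

9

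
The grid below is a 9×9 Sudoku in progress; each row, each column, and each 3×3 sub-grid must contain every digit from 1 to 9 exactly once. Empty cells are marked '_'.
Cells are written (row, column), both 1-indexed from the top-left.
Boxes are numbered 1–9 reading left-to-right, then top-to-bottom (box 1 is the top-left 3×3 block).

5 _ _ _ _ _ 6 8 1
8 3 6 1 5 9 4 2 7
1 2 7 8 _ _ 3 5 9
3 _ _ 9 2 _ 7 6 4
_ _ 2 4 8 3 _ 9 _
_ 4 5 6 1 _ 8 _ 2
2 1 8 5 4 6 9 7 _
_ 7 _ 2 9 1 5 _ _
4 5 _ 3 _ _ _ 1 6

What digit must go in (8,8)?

Cell (8,8) itself could take any of {3, 4} by direct elimination.
Consider where 4 can go in row 8.
(8,1) is out (column 1 already has a 4).
(8,3) is out (box 7 already has a 4).
(8,9) is out (column 9 already has a 4).
So the only cell in row 8 that can hold 4 is (8,8).
Therefore (8,8) = 4.

4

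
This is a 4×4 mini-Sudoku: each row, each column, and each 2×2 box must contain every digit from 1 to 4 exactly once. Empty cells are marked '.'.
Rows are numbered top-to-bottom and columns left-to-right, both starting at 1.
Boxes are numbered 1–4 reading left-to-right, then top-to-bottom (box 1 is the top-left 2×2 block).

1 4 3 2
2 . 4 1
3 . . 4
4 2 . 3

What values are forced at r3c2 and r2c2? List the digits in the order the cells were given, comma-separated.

1,3

For r3c2:
  Row 3 already contains {3, 4}.
  Column 2 already contains {2, 4}.
  Its 2×2 block (box 3) already contains {2, 3, 4}.
  The only value from 1–4 not eliminated is 1, so r3c2 = 1.
For r2c2:
  Row 2 already contains {1, 2, 4}.
  Column 2 already contains {2, 4}.
  Its 2×2 block (box 1) already contains {1, 2, 4}.
  The only value from 1–4 not eliminated is 3, so r2c2 = 3.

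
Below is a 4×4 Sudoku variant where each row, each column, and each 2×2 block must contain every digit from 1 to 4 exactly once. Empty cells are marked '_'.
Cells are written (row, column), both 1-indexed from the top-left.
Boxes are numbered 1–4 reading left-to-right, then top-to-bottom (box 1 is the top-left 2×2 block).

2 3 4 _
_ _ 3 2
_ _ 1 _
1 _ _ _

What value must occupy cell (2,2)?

Cell (2,2) itself could take any of {1, 4} by direct elimination.
Consider where 1 can go in column 2.
(3,2) is out (row 3 already has a 1).
(4,2) is out (row 4 already has a 1).
So the only cell in column 2 that can hold 1 is (2,2).
Therefore (2,2) = 1.

1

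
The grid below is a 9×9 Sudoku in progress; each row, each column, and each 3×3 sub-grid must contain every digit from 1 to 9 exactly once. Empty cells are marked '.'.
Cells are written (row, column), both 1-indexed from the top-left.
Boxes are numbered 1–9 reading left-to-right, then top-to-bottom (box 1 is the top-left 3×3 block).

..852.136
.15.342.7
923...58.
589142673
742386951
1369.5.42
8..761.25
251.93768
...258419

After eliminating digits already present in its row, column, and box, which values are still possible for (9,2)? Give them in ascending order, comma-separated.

6,7

Row 9 already contains {1, 2, 4, 5, 8, 9}.
Column 2 already contains {1, 2, 3, 4, 5, 8}.
Its 3×3 block (box 7) already contains {1, 2, 5, 8}.
Removing those from 1–9 leaves {6, 7} as the candidates for (9,2).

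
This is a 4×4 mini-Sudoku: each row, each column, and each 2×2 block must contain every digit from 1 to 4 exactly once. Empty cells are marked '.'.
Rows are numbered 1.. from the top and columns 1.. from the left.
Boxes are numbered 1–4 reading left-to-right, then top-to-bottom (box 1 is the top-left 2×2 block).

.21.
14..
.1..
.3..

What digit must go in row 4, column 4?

Cell row 4, column 4 itself could take any of {1, 2, 4} by direct elimination.
Consider where 1 can go in box 4.
row 3, column 3 is out (row 3 already has a 1).
row 3, column 4 is out (row 3 already has a 1).
row 4, column 3 is out (column 3 already has a 1).
So the only cell in box 4 that can hold 1 is row 4, column 4.
Therefore row 4, column 4 = 1.

1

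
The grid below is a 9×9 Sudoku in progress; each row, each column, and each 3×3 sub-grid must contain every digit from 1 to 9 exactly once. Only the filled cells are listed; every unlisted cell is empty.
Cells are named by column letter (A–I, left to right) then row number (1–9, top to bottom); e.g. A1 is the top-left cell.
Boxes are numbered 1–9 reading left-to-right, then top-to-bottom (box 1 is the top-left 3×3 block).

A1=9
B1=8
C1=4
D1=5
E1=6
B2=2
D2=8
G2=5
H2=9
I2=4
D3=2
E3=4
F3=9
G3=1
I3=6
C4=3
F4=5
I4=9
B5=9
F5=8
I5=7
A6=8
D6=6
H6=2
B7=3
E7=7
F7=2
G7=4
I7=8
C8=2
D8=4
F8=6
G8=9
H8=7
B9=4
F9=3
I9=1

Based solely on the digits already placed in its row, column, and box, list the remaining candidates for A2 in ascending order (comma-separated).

Row 2 already contains {2, 4, 5, 8, 9}.
Column A already contains {8, 9}.
Its 3×3 block (box 1) already contains {2, 4, 8, 9}.
Removing those from 1–9 leaves {1, 3, 6, 7} as the candidates for A2.

1,3,6,7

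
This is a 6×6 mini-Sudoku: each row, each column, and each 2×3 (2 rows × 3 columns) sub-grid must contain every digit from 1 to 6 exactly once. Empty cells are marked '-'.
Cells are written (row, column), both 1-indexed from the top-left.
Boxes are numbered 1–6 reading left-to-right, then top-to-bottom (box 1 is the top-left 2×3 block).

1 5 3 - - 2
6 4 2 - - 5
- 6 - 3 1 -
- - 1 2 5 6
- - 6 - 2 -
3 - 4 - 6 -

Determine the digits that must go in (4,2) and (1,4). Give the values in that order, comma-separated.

For (4,2):
  Row 4 already contains {1, 2, 5, 6}.
  Column 2 already contains {4, 5, 6}.
  Its 2×3 block (box 3) already contains {1, 6}.
  The only value from 1–6 not eliminated is 3, so (4,2) = 3.
For (1,4):
  Consider where 6 can go in column 4.
  (2,4) is out (row 2 already has a 6).
  (5,4) is out (row 5 already has a 6).
  (6,4) is out (row 6 already has a 6).
  So the only cell in column 4 that can hold 6 is (1,4).
  So (1,4) = 6.

3,6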